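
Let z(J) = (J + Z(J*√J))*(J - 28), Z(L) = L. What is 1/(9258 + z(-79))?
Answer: 17711/5958483032 - 8453*I*√79/5958483032 ≈ 2.9724e-6 - 1.2609e-5*I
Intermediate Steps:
z(J) = (-28 + J)*(J + J^(3/2)) (z(J) = (J + J*√J)*(J - 28) = (J + J^(3/2))*(-28 + J) = (-28 + J)*(J + J^(3/2)))
1/(9258 + z(-79)) = 1/(9258 + ((-79)² + (-79)^(5/2) - 28*(-79) - (-2212)*I*√79)) = 1/(9258 + (6241 + 6241*I*√79 + 2212 - (-2212)*I*√79)) = 1/(9258 + (6241 + 6241*I*√79 + 2212 + 2212*I*√79)) = 1/(9258 + (8453 + 8453*I*√79)) = 1/(17711 + 8453*I*√79)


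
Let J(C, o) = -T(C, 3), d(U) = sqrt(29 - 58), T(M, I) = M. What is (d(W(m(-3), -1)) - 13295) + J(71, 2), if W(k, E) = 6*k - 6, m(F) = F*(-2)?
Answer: -13366 + I*sqrt(29) ≈ -13366.0 + 5.3852*I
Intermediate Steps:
m(F) = -2*F
W(k, E) = -6 + 6*k
d(U) = I*sqrt(29) (d(U) = sqrt(-29) = I*sqrt(29))
J(C, o) = -C
(d(W(m(-3), -1)) - 13295) + J(71, 2) = (I*sqrt(29) - 13295) - 1*71 = (-13295 + I*sqrt(29)) - 71 = -13366 + I*sqrt(29)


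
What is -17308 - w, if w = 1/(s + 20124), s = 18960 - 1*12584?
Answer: -458662001/26500 ≈ -17308.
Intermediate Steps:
s = 6376 (s = 18960 - 12584 = 6376)
w = 1/26500 (w = 1/(6376 + 20124) = 1/26500 ≈ 3.7736e-5)
-17308 - w = -17308 - 1*1/26500 = -17308 - 1/26500 = -458662001/26500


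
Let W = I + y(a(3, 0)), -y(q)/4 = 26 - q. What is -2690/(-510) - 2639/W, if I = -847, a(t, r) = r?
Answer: 130136/16167 ≈ 8.0495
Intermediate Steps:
y(q) = -104 + 4*q (y(q) = -4*(26 - q) = -104 + 4*q)
W = -951 (W = -847 + (-104 + 4*0) = -847 + (-104 + 0) = -847 - 104 = -951)
-2690/(-510) - 2639/W = -2690/(-510) - 2639/(-951) = -2690*(-1/510) - 2639*(-1/951) = 269/51 + 2639/951 = 130136/16167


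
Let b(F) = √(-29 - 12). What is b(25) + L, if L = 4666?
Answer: 4666 + I*√41 ≈ 4666.0 + 6.4031*I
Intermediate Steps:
b(F) = I*√41 (b(F) = √(-41) = I*√41)
b(25) + L = I*√41 + 4666 = 4666 + I*√41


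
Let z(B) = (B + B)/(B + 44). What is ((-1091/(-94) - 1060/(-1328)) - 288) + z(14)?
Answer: -124492883/452516 ≈ -275.11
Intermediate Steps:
z(B) = 2*B/(44 + B) (z(B) = (2*B)/(44 + B) = 2*B/(44 + B))
((-1091/(-94) - 1060/(-1328)) - 288) + z(14) = ((-1091/(-94) - 1060/(-1328)) - 288) + 2*14/(44 + 14) = ((-1091*(-1/94) - 1060*(-1/1328)) - 288) + 2*14/58 = ((1091/94 + 265/332) - 288) + 2*14*(1/58) = (193561/15604 - 288) + 14/29 = -4300391/15604 + 14/29 = -124492883/452516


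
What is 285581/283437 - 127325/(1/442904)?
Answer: -15983792391651019/283437 ≈ -5.6393e+10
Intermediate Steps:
285581/283437 - 127325/(1/442904) = 285581*(1/283437) - 127325/1/442904 = 285581/283437 - 127325*442904 = 285581/283437 - 56392751800 = -15983792391651019/283437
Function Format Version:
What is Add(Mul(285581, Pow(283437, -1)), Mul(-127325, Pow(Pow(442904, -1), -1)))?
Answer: Rational(-15983792391651019, 283437) ≈ -5.6393e+10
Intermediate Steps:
Add(Mul(285581, Pow(283437, -1)), Mul(-127325, Pow(Pow(442904, -1), -1))) = Add(Mul(285581, Rational(1, 283437)), Mul(-127325, Pow(Rational(1, 442904), -1))) = Add(Rational(285581, 283437), Mul(-127325, 442904)) = Add(Rational(285581, 283437), -56392751800) = Rational(-15983792391651019, 283437)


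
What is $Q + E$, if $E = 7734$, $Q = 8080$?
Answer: $15814$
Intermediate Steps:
$Q + E = 8080 + 7734 = 15814$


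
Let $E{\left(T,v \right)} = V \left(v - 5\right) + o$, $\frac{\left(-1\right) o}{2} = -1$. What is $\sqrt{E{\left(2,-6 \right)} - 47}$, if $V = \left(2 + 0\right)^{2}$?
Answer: $i \sqrt{89} \approx 9.434 i$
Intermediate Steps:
$V = 4$ ($V = 2^{2} = 4$)
$o = 2$ ($o = \left(-2\right) \left(-1\right) = 2$)
$E{\left(T,v \right)} = -18 + 4 v$ ($E{\left(T,v \right)} = 4 \left(v - 5\right) + 2 = 4 \left(-5 + v\right) + 2 = \left(-20 + 4 v\right) + 2 = -18 + 4 v$)
$\sqrt{E{\left(2,-6 \right)} - 47} = \sqrt{\left(-18 + 4 \left(-6\right)\right) - 47} = \sqrt{\left(-18 - 24\right) - 47} = \sqrt{-42 - 47} = \sqrt{-89} = i \sqrt{89}$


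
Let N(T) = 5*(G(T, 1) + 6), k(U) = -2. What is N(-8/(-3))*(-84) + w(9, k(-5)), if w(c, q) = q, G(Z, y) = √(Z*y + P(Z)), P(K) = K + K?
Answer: -2522 - 840*√2 ≈ -3709.9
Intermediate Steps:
P(K) = 2*K
G(Z, y) = √(2*Z + Z*y) (G(Z, y) = √(Z*y + 2*Z) = √(2*Z + Z*y))
N(T) = 30 + 5*√3*√T (N(T) = 5*(√(T*(2 + 1)) + 6) = 5*(√(T*3) + 6) = 5*(√(3*T) + 6) = 5*(√3*√T + 6) = 5*(6 + √3*√T) = 30 + 5*√3*√T)
N(-8/(-3))*(-84) + w(9, k(-5)) = (30 + 5*√3*√(-8/(-3)))*(-84) - 2 = (30 + 5*√3*√(-8*(-⅓)))*(-84) - 2 = (30 + 5*√3*√(8/3))*(-84) - 2 = (30 + 5*√3*(2*√6/3))*(-84) - 2 = (30 + 10*√2)*(-84) - 2 = (-2520 - 840*√2) - 2 = -2522 - 840*√2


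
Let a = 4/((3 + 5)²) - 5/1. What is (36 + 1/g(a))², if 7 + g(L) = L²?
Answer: 25734576400/19793601 ≈ 1300.1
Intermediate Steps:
a = -79/16 (a = 4/(8²) - 5*1 = 4/64 - 5 = 4*(1/64) - 5 = 1/16 - 5 = -79/16 ≈ -4.9375)
g(L) = -7 + L²
(36 + 1/g(a))² = (36 + 1/(-7 + (-79/16)²))² = (36 + 1/(-7 + 6241/256))² = (36 + 1/(4449/256))² = (36 + 256/4449)² = (160420/4449)² = 25734576400/19793601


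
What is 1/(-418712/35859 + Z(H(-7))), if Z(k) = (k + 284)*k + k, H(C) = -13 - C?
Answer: -35859/60446678 ≈ -0.00059323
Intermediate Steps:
Z(k) = k + k*(284 + k) (Z(k) = (284 + k)*k + k = k*(284 + k) + k = k + k*(284 + k))
1/(-418712/35859 + Z(H(-7))) = 1/(-418712/35859 + (-13 - 1*(-7))*(285 + (-13 - 1*(-7)))) = 1/(-418712*1/35859 + (-13 + 7)*(285 + (-13 + 7))) = 1/(-418712/35859 - 6*(285 - 6)) = 1/(-418712/35859 - 6*279) = 1/(-418712/35859 - 1674) = 1/(-60446678/35859) = -35859/60446678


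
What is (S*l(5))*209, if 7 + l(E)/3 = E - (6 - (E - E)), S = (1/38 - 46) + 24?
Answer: 110220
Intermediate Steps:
S = -835/38 (S = (1/38 - 46) + 24 = -1747/38 + 24 = -835/38 ≈ -21.974)
l(E) = -39 + 3*E (l(E) = -21 + 3*(E - (6 - (E - E))) = -21 + 3*(E - (6 - 1*0)) = -21 + 3*(E - (6 + 0)) = -21 + 3*(E - 1*6) = -21 + 3*(E - 6) = -21 + 3*(-6 + E) = -21 + (-18 + 3*E) = -39 + 3*E)
(S*l(5))*209 = -835*(-39 + 3*5)/38*209 = -835*(-39 + 15)/38*209 = -835/38*(-24)*209 = (10020/19)*209 = 110220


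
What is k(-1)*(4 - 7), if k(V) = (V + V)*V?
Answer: -6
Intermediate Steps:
k(V) = 2*V² (k(V) = (2*V)*V = 2*V²)
k(-1)*(4 - 7) = (2*(-1)²)*(4 - 7) = (2*1)*(-3) = 2*(-3) = -6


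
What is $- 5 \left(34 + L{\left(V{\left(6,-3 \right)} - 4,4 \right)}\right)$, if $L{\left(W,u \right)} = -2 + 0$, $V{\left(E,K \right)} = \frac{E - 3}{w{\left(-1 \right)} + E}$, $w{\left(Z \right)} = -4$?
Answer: $-160$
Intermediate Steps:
$V{\left(E,K \right)} = \frac{-3 + E}{-4 + E}$ ($V{\left(E,K \right)} = \frac{E - 3}{-4 + E} = \frac{-3 + E}{-4 + E}$)
$L{\left(W,u \right)} = -2$
$- 5 \left(34 + L{\left(V{\left(6,-3 \right)} - 4,4 \right)}\right) = - 5 \left(34 - 2\right) = \left(-5\right) 32 = -160$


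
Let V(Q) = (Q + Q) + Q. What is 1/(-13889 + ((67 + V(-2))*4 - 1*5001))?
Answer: -1/18646 ≈ -5.3631e-5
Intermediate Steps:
V(Q) = 3*Q (V(Q) = 2*Q + Q = 3*Q)
1/(-13889 + ((67 + V(-2))*4 - 1*5001)) = 1/(-13889 + ((67 + 3*(-2))*4 - 1*5001)) = 1/(-13889 + ((67 - 6)*4 - 5001)) = 1/(-13889 + (61*4 - 5001)) = 1/(-13889 + (244 - 5001)) = 1/(-13889 - 4757) = 1/(-18646) = -1/18646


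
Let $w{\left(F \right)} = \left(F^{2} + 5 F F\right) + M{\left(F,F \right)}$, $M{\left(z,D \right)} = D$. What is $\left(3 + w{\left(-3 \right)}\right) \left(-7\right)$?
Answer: $-378$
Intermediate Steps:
$w{\left(F \right)} = F + 6 F^{2}$ ($w{\left(F \right)} = \left(F^{2} + 5 F F\right) + F = \left(F^{2} + 5 F^{2}\right) + F = 6 F^{2} + F = F + 6 F^{2}$)
$\left(3 + w{\left(-3 \right)}\right) \left(-7\right) = \left(3 - 3 \left(1 + 6 \left(-3\right)\right)\right) \left(-7\right) = \left(3 - 3 \left(1 - 18\right)\right) \left(-7\right) = \left(3 - -51\right) \left(-7\right) = \left(3 + 51\right) \left(-7\right) = 54 \left(-7\right) = -378$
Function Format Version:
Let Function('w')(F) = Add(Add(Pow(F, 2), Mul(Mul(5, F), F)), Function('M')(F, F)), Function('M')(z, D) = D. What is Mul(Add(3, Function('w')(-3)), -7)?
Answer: -378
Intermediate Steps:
Function('w')(F) = Add(F, Mul(6, Pow(F, 2))) (Function('w')(F) = Add(Add(Pow(F, 2), Mul(Mul(5, F), F)), F) = Add(Add(Pow(F, 2), Mul(5, Pow(F, 2))), F) = Add(Mul(6, Pow(F, 2)), F) = Add(F, Mul(6, Pow(F, 2))))
Mul(Add(3, Function('w')(-3)), -7) = Mul(Add(3, Mul(-3, Add(1, Mul(6, -3)))), -7) = Mul(Add(3, Mul(-3, Add(1, -18))), -7) = Mul(Add(3, Mul(-3, -17)), -7) = Mul(Add(3, 51), -7) = Mul(54, -7) = -378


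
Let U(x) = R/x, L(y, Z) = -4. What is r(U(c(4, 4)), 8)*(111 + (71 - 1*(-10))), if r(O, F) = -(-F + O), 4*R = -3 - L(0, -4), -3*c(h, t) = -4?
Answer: 1500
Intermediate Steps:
c(h, t) = 4/3 (c(h, t) = -⅓*(-4) = 4/3)
R = ¼ (R = (-3 - 1*(-4))/4 = (-3 + 4)/4 = (¼)*1 = ¼ ≈ 0.25000)
U(x) = 1/(4*x)
r(O, F) = F - O (r(O, F) = -(O - F) = F - O)
r(U(c(4, 4)), 8)*(111 + (71 - 1*(-10))) = (8 - 1/(4*4/3))*(111 + (71 - 1*(-10))) = (8 - 3/(4*4))*(111 + (71 + 10)) = (8 - 1*3/16)*(111 + 81) = (8 - 3/16)*192 = (125/16)*192 = 1500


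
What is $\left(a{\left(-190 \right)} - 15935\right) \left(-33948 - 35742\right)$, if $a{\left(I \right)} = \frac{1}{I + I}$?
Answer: $\frac{42199392669}{38} \approx 1.1105 \cdot 10^{9}$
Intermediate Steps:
$a{\left(I \right)} = \frac{1}{2 I}$
$\left(a{\left(-190 \right)} - 15935\right) \left(-33948 - 35742\right) = \left(\frac{1}{2 \left(-190\right)} - 15935\right) \left(-33948 - 35742\right) = \left(\frac{1}{2} \left(- \frac{1}{190}\right) - 15935\right) \left(-69690\right) = \left(- \frac{1}{380} - 15935\right) \left(-69690\right) = \left(- \frac{6055301}{380}\right) \left(-69690\right) = \frac{42199392669}{38}$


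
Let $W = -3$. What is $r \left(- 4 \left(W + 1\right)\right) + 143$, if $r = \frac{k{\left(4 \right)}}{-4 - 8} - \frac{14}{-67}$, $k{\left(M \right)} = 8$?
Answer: $\frac{28007}{201} \approx 139.34$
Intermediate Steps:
$r = - \frac{92}{201}$ ($r = \frac{8}{-4 - 8} - \frac{14}{-67} = \frac{8}{-4 - 8} - - \frac{14}{67} = \frac{8}{-12} + \frac{14}{67} = 8 \left(- \frac{1}{12}\right) + \frac{14}{67} = - \frac{2}{3} + \frac{14}{67} = - \frac{92}{201} \approx -0.45771$)
$r \left(- 4 \left(W + 1\right)\right) + 143 = - \frac{92 \left(- 4 \left(-3 + 1\right)\right)}{201} + 143 = - \frac{92 \left(\left(-4\right) \left(-2\right)\right)}{201} + 143 = \left(- \frac{92}{201}\right) 8 + 143 = - \frac{736}{201} + 143 = \frac{28007}{201}$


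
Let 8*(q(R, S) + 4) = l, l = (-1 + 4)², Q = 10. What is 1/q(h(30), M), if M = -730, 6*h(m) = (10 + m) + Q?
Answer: -8/23 ≈ -0.34783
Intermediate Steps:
h(m) = 10/3 + m/6 (h(m) = ((10 + m) + 10)/6 = (20 + m)/6 = 10/3 + m/6)
l = 9 (l = 3² = 9)
q(R, S) = -23/8 (q(R, S) = -4 + (⅛)*9 = -4 + 9/8 = -23/8)
1/q(h(30), M) = 1/(-23/8) = -8/23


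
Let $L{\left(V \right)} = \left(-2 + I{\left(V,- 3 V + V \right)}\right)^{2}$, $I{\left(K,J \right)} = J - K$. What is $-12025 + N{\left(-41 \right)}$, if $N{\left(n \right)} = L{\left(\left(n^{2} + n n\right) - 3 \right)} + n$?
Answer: $101574175$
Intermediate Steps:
$L{\left(V \right)} = \left(-2 - 3 V\right)^{2}$ ($L{\left(V \right)} = \left(-2 + \left(\left(- 3 V + V\right) - V\right)\right)^{2} = \left(-2 - 3 V\right)^{2}$)
$N{\left(n \right)} = n + \left(-7 + 6 n^{2}\right)^{2}$ ($N{\left(n \right)} = \left(2 + 3 \left(\left(n^{2} + n n\right) - 3\right)\right)^{2} + n = \left(2 + 3 \left(\left(n^{2} + n^{2}\right) - 3\right)\right)^{2} + n = \left(2 + 3 \left(2 n^{2} - 3\right)\right)^{2} + n = \left(2 + 3 \left(-3 + 2 n^{2}\right)\right)^{2} + n = \left(2 + \left(-9 + 6 n^{2}\right)\right)^{2} + n = \left(-7 + 6 n^{2}\right)^{2} + n = n + \left(-7 + 6 n^{2}\right)^{2}$)
$-12025 + N{\left(-41 \right)} = -12025 - \left(41 - \left(-7 + 6 \left(-41\right)^{2}\right)^{2}\right) = -12025 - \left(41 - \left(-7 + 6 \cdot 1681\right)^{2}\right) = -12025 - \left(41 - \left(-7 + 10086\right)^{2}\right) = -12025 - \left(41 - 10079^{2}\right) = -12025 + \left(-41 + 101586241\right) = -12025 + 101586200 = 101574175$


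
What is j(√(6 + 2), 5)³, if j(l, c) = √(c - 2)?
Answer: 3*√3 ≈ 5.1962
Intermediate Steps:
j(l, c) = √(-2 + c)
j(√(6 + 2), 5)³ = (√(-2 + 5))³ = (√3)³ = 3*√3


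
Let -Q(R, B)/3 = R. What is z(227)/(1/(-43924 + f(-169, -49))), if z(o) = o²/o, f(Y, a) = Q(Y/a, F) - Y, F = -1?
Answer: -486801954/49 ≈ -9.9347e+6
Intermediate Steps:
Q(R, B) = -3*R
f(Y, a) = -Y - 3*Y/a (f(Y, a) = -3*Y/a - Y = -Y - 3*Y/a)
z(o) = o
z(227)/(1/(-43924 + f(-169, -49))) = 227/(1/(-43924 - 169*(-3 - 1*(-49))/(-49))) = 227/(1/(-43924 - 169*(-1/49)*(-3 + 49))) = 227/(1/(-43924 - 169*(-1/49)*46)) = 227/(1/(-43924 + 7774/49)) = 227/(1/(-2144502/49)) = 227/(-49/2144502) = 227*(-2144502/49) = -486801954/49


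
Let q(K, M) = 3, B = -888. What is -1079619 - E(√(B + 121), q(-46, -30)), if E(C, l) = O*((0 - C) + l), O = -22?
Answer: -1079553 - 22*I*√767 ≈ -1.0796e+6 - 609.29*I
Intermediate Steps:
E(C, l) = -22*l + 22*C (E(C, l) = -22*((0 - C) + l) = -22*(-C + l) = -22*(l - C) = -22*l + 22*C)
-1079619 - E(√(B + 121), q(-46, -30)) = -1079619 - (-22*3 + 22*√(-888 + 121)) = -1079619 - (-66 + 22*√(-767)) = -1079619 - (-66 + 22*(I*√767)) = -1079619 - (-66 + 22*I*√767) = -1079619 + (66 - 22*I*√767) = -1079553 - 22*I*√767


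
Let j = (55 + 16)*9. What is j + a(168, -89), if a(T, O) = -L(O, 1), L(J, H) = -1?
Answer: 640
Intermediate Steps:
j = 639 (j = 71*9 = 639)
a(T, O) = 1 (a(T, O) = -1*(-1) = 1)
j + a(168, -89) = 639 + 1 = 640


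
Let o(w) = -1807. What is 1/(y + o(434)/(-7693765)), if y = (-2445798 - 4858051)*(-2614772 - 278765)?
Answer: 7693765/162599701170215504252 ≈ 4.7317e-14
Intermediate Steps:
y = 21133957323913 (y = -7303849*(-2893537) = 21133957323913)
1/(y + o(434)/(-7693765)) = 1/(21133957323913 - 1807/(-7693765)) = 1/(21133957323913 - 1807*(-1/7693765)) = 1/(21133957323913 + 1807/7693765) = 1/(162599701170215504252/7693765) = 7693765/162599701170215504252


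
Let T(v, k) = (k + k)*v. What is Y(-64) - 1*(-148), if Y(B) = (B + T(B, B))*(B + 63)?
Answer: -7980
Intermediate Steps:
T(v, k) = 2*k*v (T(v, k) = (2*k)*v = 2*k*v)
Y(B) = (63 + B)*(B + 2*B**2) (Y(B) = (B + 2*B*B)*(B + 63) = (B + 2*B**2)*(63 + B) = (63 + B)*(B + 2*B**2))
Y(-64) - 1*(-148) = -64*(63 + 2*(-64)**2 + 127*(-64)) - 1*(-148) = -64*(63 + 2*4096 - 8128) + 148 = -64*(63 + 8192 - 8128) + 148 = -64*127 + 148 = -8128 + 148 = -7980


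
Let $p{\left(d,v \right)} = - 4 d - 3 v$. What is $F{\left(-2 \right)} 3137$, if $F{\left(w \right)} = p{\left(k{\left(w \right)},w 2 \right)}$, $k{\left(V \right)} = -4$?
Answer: $87836$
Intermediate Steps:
$F{\left(w \right)} = 16 - 6 w$ ($F{\left(w \right)} = \left(-4\right) \left(-4\right) - 3 w 2 = 16 - 3 \cdot 2 w = 16 - 6 w$)
$F{\left(-2 \right)} 3137 = \left(16 - -12\right) 3137 = \left(16 + 12\right) 3137 = 28 \cdot 3137 = 87836$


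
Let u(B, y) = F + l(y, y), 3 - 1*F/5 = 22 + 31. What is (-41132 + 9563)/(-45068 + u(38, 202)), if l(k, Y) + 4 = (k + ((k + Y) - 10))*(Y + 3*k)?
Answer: -31569/436246 ≈ -0.072365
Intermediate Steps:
F = -250 (F = 15 - 5*(22 + 31) = 15 - 5*53 = 15 - 265 = -250)
l(k, Y) = -4 + (Y + 3*k)*(-10 + Y + 2*k) (l(k, Y) = -4 + (k + ((k + Y) - 10))*(Y + 3*k) = -4 + (k + ((Y + k) - 10))*(Y + 3*k) = -4 + (k + (-10 + Y + k))*(Y + 3*k) = -4 + (-10 + Y + 2*k)*(Y + 3*k) = -4 + (Y + 3*k)*(-10 + Y + 2*k))
u(B, y) = -254 - 40*y + 12*y² (u(B, y) = -250 + (-4 + y² - 30*y - 10*y + 6*y² + 5*y*y) = -250 + (-4 + y² - 30*y - 10*y + 6*y² + 5*y²) = -250 + (-4 - 40*y + 12*y²) = -254 - 40*y + 12*y²)
(-41132 + 9563)/(-45068 + u(38, 202)) = (-41132 + 9563)/(-45068 + (-254 - 40*202 + 12*202²)) = -31569/(-45068 + (-254 - 8080 + 12*40804)) = -31569/(-45068 + (-254 - 8080 + 489648)) = -31569/(-45068 + 481314) = -31569/436246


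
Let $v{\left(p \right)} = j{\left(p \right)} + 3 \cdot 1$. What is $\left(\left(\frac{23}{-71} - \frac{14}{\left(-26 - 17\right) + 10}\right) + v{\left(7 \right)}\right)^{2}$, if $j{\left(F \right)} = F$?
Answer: $\frac{560032225}{5489649} \approx 102.02$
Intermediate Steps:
$v{\left(p \right)} = 3 + p$ ($v{\left(p \right)} = p + 3 \cdot 1 = p + 3 = 3 + p$)
$\left(\left(\frac{23}{-71} - \frac{14}{\left(-26 - 17\right) + 10}\right) + v{\left(7 \right)}\right)^{2} = \left(\left(\frac{23}{-71} - \frac{14}{\left(-26 - 17\right) + 10}\right) + \left(3 + 7\right)\right)^{2} = \left(\left(23 \left(- \frac{1}{71}\right) - \frac{14}{-43 + 10}\right) + 10\right)^{2} = \left(\left(- \frac{23}{71} - \frac{14}{-33}\right) + 10\right)^{2} = \left(\left(- \frac{23}{71} - - \frac{14}{33}\right) + 10\right)^{2} = \left(\left(- \frac{23}{71} + \frac{14}{33}\right) + 10\right)^{2} = \left(\frac{235}{2343} + 10\right)^{2} = \left(\frac{23665}{2343}\right)^{2} = \frac{560032225}{5489649}$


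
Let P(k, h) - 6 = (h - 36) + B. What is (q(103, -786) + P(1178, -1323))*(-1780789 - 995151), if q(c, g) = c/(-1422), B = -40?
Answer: 2749497783530/711 ≈ 3.8671e+9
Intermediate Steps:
q(c, g) = -c/1422 (q(c, g) = c*(-1/1422) = -c/1422)
P(k, h) = -70 + h (P(k, h) = 6 + ((h - 36) - 40) = 6 + ((-36 + h) - 40) = 6 + (-76 + h) = -70 + h)
(q(103, -786) + P(1178, -1323))*(-1780789 - 995151) = (-1/1422*103 + (-70 - 1323))*(-1780789 - 995151) = (-103/1422 - 1393)*(-2775940) = -1980949/1422*(-2775940) = 2749497783530/711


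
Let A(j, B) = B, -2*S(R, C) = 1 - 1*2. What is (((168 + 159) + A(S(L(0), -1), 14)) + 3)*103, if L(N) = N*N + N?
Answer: 35432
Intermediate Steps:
L(N) = N + N**2 (L(N) = N**2 + N = N + N**2)
S(R, C) = 1/2 (S(R, C) = -(1 - 1*2)/2 = -(1 - 2)/2 = -1/2*(-1) = 1/2)
(((168 + 159) + A(S(L(0), -1), 14)) + 3)*103 = (((168 + 159) + 14) + 3)*103 = ((327 + 14) + 3)*103 = (341 + 3)*103 = 344*103 = 35432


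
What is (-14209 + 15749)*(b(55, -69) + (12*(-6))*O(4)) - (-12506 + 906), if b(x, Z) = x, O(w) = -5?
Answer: 650700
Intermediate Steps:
(-14209 + 15749)*(b(55, -69) + (12*(-6))*O(4)) - (-12506 + 906) = (-14209 + 15749)*(55 + (12*(-6))*(-5)) - (-12506 + 906) = 1540*(55 - 72*(-5)) - 1*(-11600) = 1540*(55 + 360) + 11600 = 1540*415 + 11600 = 639100 + 11600 = 650700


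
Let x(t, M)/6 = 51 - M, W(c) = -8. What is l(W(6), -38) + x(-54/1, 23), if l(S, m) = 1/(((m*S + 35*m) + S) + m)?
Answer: 180095/1072 ≈ 168.00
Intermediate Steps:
x(t, M) = 306 - 6*M (x(t, M) = 6*(51 - M) = 306 - 6*M)
l(S, m) = 1/(S + 36*m + S*m) (l(S, m) = 1/(((S*m + 35*m) + S) + m) = 1/(((35*m + S*m) + S) + m) = 1/((S + 35*m + S*m) + m) = 1/(S + 36*m + S*m))
l(W(6), -38) + x(-54/1, 23) = 1/(-8 + 36*(-38) - 8*(-38)) + (306 - 6*23) = 1/(-8 - 1368 + 304) + (306 - 138) = 1/(-1072) + 168 = -1/1072 + 168 = 180095/1072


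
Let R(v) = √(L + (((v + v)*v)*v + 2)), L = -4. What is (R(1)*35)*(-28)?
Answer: 0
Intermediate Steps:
R(v) = √(-2 + 2*v³) (R(v) = √(-4 + (((v + v)*v)*v + 2)) = √(-4 + (((2*v)*v)*v + 2)) = √(-4 + ((2*v²)*v + 2)) = √(-4 + (2*v³ + 2)) = √(-4 + (2 + 2*v³)) = √(-2 + 2*v³))
(R(1)*35)*(-28) = (√(-2 + 2*1³)*35)*(-28) = (√(-2 + 2*1)*35)*(-28) = (√(-2 + 2)*35)*(-28) = (√0*35)*(-28) = (0*35)*(-28) = 0*(-28) = 0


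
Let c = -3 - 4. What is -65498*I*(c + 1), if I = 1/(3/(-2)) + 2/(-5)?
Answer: -2095936/5 ≈ -4.1919e+5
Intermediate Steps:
I = -16/15 (I = 1/(3*(-½)) + 2*(-⅕) = 1/(-3/2) - ⅖ = 1*(-⅔) - ⅖ = -⅔ - ⅖ = -16/15 ≈ -1.0667)
c = -7
-65498*I*(c + 1) = -(-1047968)*(-7 + 1)/15 = -(-1047968)*(-6)/15 = -65498*32/5 = -2095936/5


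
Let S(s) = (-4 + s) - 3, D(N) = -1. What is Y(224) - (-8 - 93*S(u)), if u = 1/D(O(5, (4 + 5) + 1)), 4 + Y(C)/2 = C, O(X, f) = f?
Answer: -296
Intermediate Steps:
Y(C) = -8 + 2*C
u = -1 (u = 1/(-1) = -1)
S(s) = -7 + s
Y(224) - (-8 - 93*S(u)) = (-8 + 2*224) - (-8 - 93*(-7 - 1)) = (-8 + 448) - (-8 - 93*(-8)) = 440 - (-8 + 744) = 440 - 1*736 = 440 - 736 = -296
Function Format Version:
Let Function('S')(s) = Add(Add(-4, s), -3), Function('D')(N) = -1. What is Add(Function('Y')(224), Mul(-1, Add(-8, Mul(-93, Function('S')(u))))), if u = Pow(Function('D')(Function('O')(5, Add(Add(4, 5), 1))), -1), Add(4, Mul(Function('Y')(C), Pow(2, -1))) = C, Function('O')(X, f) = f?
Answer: -296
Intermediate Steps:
Function('Y')(C) = Add(-8, Mul(2, C))
u = -1 (u = Pow(-1, -1) = -1)
Function('S')(s) = Add(-7, s)
Add(Function('Y')(224), Mul(-1, Add(-8, Mul(-93, Function('S')(u))))) = Add(Add(-8, Mul(2, 224)), Mul(-1, Add(-8, Mul(-93, Add(-7, -1))))) = Add(Add(-8, 448), Mul(-1, Add(-8, Mul(-93, -8)))) = Add(440, Mul(-1, Add(-8, 744))) = Add(440, Mul(-1, 736)) = Add(440, -736) = -296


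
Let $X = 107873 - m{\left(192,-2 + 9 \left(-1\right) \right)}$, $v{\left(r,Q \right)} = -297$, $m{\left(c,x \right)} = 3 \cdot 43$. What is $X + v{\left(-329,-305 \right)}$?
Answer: $107447$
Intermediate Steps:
$m{\left(c,x \right)} = 129$
$X = 107744$ ($X = 107873 - 129 = 107744$)
$X + v{\left(-329,-305 \right)} = 107744 - 297 = 107447$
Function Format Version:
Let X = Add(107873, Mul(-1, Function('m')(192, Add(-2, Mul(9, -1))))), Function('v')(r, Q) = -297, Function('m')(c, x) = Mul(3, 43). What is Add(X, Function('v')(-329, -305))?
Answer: 107447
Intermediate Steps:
Function('m')(c, x) = 129
X = 107744 (X = Add(107873, Mul(-1, 129)) = Add(107873, -129) = 107744)
Add(X, Function('v')(-329, -305)) = Add(107744, -297) = 107447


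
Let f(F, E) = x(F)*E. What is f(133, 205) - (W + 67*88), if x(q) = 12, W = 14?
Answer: -3450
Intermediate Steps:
f(F, E) = 12*E
f(133, 205) - (W + 67*88) = 12*205 - (14 + 67*88) = 2460 - (14 + 5896) = 2460 - 1*5910 = 2460 - 5910 = -3450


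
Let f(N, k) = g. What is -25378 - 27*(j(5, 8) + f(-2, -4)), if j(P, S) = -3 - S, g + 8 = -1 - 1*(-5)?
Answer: -24973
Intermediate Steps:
g = -4 (g = -8 + (-1 - 1*(-5)) = -8 + (-1 + 5) = -8 + 4 = -4)
f(N, k) = -4
-25378 - 27*(j(5, 8) + f(-2, -4)) = -25378 - 27*((-3 - 1*8) - 4) = -25378 - 27*((-3 - 8) - 4) = -25378 - 27*(-11 - 4) = -25378 - 27*(-15) = -25378 - 1*(-405) = -25378 + 405 = -24973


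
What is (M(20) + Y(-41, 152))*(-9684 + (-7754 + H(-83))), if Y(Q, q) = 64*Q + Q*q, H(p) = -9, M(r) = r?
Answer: 154161692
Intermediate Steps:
(M(20) + Y(-41, 152))*(-9684 + (-7754 + H(-83))) = (20 - 41*(64 + 152))*(-9684 + (-7754 - 9)) = (20 - 41*216)*(-9684 - 7763) = (20 - 8856)*(-17447) = -8836*(-17447) = 154161692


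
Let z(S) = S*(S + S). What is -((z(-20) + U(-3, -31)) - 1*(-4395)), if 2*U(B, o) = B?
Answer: -10387/2 ≈ -5193.5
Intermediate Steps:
U(B, o) = B/2
z(S) = 2*S**2 (z(S) = S*(2*S) = 2*S**2)
-((z(-20) + U(-3, -31)) - 1*(-4395)) = -((2*(-20)**2 + (1/2)*(-3)) - 1*(-4395)) = -((2*400 - 3/2) + 4395) = -((800 - 3/2) + 4395) = -(1597/2 + 4395) = -1*10387/2 = -10387/2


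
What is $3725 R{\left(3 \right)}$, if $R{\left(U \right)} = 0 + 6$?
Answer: $22350$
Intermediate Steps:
$R{\left(U \right)} = 6$
$3725 R{\left(3 \right)} = 3725 \cdot 6 = 22350$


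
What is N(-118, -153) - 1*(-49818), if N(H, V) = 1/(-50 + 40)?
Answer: 498179/10 ≈ 49818.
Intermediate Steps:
N(H, V) = -⅒ (N(H, V) = 1/(-10) = -⅒)
N(-118, -153) - 1*(-49818) = -⅒ - 1*(-49818) = -⅒ + 49818 = 498179/10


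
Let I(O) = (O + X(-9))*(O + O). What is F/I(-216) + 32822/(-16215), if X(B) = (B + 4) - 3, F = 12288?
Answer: -646022/340515 ≈ -1.8972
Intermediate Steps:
X(B) = 1 + B (X(B) = (4 + B) - 3 = 1 + B)
I(O) = 2*O*(-8 + O) (I(O) = (O + (1 - 9))*(O + O) = (O - 8)*(2*O) = (-8 + O)*(2*O) = 2*O*(-8 + O))
F/I(-216) + 32822/(-16215) = 12288/((2*(-216)*(-8 - 216))) + 32822/(-16215) = 12288/((2*(-216)*(-224))) + 32822*(-1/16215) = 12288/96768 - 32822/16215 = 12288*(1/96768) - 32822/16215 = 8/63 - 32822/16215 = -646022/340515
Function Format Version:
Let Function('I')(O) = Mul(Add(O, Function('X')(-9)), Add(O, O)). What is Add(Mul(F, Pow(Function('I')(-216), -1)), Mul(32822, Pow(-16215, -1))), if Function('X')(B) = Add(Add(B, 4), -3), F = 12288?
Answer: Rational(-646022, 340515) ≈ -1.8972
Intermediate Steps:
Function('X')(B) = Add(1, B) (Function('X')(B) = Add(Add(4, B), -3) = Add(1, B))
Function('I')(O) = Mul(2, O, Add(-8, O)) (Function('I')(O) = Mul(Add(O, Add(1, -9)), Add(O, O)) = Mul(Add(O, -8), Mul(2, O)) = Mul(Add(-8, O), Mul(2, O)) = Mul(2, O, Add(-8, O)))
Add(Mul(F, Pow(Function('I')(-216), -1)), Mul(32822, Pow(-16215, -1))) = Add(Mul(12288, Pow(Mul(2, -216, Add(-8, -216)), -1)), Mul(32822, Pow(-16215, -1))) = Add(Mul(12288, Pow(Mul(2, -216, -224), -1)), Mul(32822, Rational(-1, 16215))) = Add(Mul(12288, Pow(96768, -1)), Rational(-32822, 16215)) = Add(Mul(12288, Rational(1, 96768)), Rational(-32822, 16215)) = Add(Rational(8, 63), Rational(-32822, 16215)) = Rational(-646022, 340515)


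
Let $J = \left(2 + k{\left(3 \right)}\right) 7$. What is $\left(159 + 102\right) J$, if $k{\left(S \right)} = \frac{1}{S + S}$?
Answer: $\frac{7917}{2} \approx 3958.5$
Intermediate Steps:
$k{\left(S \right)} = \frac{1}{2 S}$
$J = \frac{91}{6}$ ($J = \left(2 + \frac{1}{2 \cdot 3}\right) 7 = \left(2 + \frac{1}{2} \cdot \frac{1}{3}\right) 7 = \left(2 + \frac{1}{6}\right) 7 = \frac{13}{6} \cdot 7 = \frac{91}{6} \approx 15.167$)
$\left(159 + 102\right) J = \left(159 + 102\right) \frac{91}{6} = 261 \cdot \frac{91}{6} = \frac{7917}{2}$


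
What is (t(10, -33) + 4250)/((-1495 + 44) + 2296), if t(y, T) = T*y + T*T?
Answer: 5009/845 ≈ 5.9278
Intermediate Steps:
t(y, T) = T² + T*y (t(y, T) = T*y + T² = T² + T*y)
(t(10, -33) + 4250)/((-1495 + 44) + 2296) = (-33*(-33 + 10) + 4250)/((-1495 + 44) + 2296) = (-33*(-23) + 4250)/(-1451 + 2296) = (759 + 4250)/845 = 5009*(1/845) = 5009/845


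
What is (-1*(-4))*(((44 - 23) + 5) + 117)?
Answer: 572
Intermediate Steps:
(-1*(-4))*(((44 - 23) + 5) + 117) = 4*((21 + 5) + 117) = 4*(26 + 117) = 4*143 = 572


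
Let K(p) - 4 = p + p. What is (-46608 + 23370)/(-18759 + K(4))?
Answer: 2582/2083 ≈ 1.2396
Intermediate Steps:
K(p) = 4 + 2*p (K(p) = 4 + (p + p) = 4 + 2*p)
(-46608 + 23370)/(-18759 + K(4)) = (-46608 + 23370)/(-18759 + (4 + 2*4)) = -23238/(-18759 + (4 + 8)) = -23238/(-18759 + 12) = -23238/(-18747) = -23238*(-1/18747) = 2582/2083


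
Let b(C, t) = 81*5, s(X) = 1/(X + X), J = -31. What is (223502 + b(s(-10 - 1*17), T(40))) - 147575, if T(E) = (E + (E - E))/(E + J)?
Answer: 76332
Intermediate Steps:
s(X) = 1/(2*X)
T(E) = E/(-31 + E) (T(E) = (E + (E - E))/(E - 31) = (E + 0)/(-31 + E) = E/(-31 + E))
b(C, t) = 405
(223502 + b(s(-10 - 1*17), T(40))) - 147575 = (223502 + 405) - 147575 = 223907 - 147575 = 76332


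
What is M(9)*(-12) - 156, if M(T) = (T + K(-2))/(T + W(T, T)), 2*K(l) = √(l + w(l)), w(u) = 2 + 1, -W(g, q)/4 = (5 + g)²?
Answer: -120786/775 ≈ -155.85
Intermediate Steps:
W(g, q) = -4*(5 + g)²
w(u) = 3
K(l) = √(3 + l)/2 (K(l) = √(l + 3)/2 = √(3 + l)/2)
M(T) = (½ + T)/(T - 4*(5 + T)²) (M(T) = (T + √(3 - 2)/2)/(T - 4*(5 + T)²) = (T + √1/2)/(T - 4*(5 + T)²) = (T + (½)*1)/(T - 4*(5 + T)²) = (T + ½)/(T - 4*(5 + T)²) = (½ + T)/(T - 4*(5 + T)²))
M(9)*(-12) - 156 = ((½ + 9)/(9 - 4*(5 + 9)²))*(-12) - 156 = ((19/2)/(9 - 4*14²))*(-12) - 156 = ((19/2)/(9 - 4*196))*(-12) - 156 = ((19/2)/(9 - 784))*(-12) - 156 = ((19/2)/(-775))*(-12) - 156 = -1/775*19/2*(-12) - 156 = -19/1550*(-12) - 156 = 114/775 - 156 = -120786/775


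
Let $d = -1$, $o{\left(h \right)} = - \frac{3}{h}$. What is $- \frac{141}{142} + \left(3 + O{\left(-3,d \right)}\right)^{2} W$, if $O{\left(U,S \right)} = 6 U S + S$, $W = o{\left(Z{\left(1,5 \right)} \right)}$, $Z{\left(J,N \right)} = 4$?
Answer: $- \frac{42741}{142} \approx -300.99$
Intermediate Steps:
$W = - \frac{3}{4} \approx -0.75$
$O{\left(U,S \right)} = S + 6 S U$ ($O{\left(U,S \right)} = 6 S U + S = S + 6 S U$)
$- \frac{141}{142} + \left(3 + O{\left(-3,d \right)}\right)^{2} W = - \frac{141}{142} + \left(3 - \left(1 + 6 \left(-3\right)\right)\right)^{2} \left(- \frac{3}{4}\right) = \left(-141\right) \frac{1}{142} + \left(3 - \left(1 - 18\right)\right)^{2} \left(- \frac{3}{4}\right) = - \frac{141}{142} + \left(3 - -17\right)^{2} \left(- \frac{3}{4}\right) = - \frac{141}{142} + \left(3 + 17\right)^{2} \left(- \frac{3}{4}\right) = - \frac{141}{142} + 20^{2} \left(- \frac{3}{4}\right) = - \frac{141}{142} + 400 \left(- \frac{3}{4}\right) = - \frac{141}{142} - 300 = - \frac{42741}{142}$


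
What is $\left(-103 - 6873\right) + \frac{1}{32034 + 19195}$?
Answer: $- \frac{357373503}{51229} \approx -6976.0$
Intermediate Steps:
$\left(-103 - 6873\right) + \frac{1}{32034 + 19195} = \left(-103 - 6873\right) + \frac{1}{51229} = -6976 + \frac{1}{51229} = - \frac{357373503}{51229}$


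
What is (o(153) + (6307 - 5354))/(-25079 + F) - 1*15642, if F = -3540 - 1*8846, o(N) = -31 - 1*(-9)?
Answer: -586028461/37465 ≈ -15642.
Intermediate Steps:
o(N) = -22 (o(N) = -31 + 9 = -22)
F = -12386 (F = -3540 - 8846 = -12386)
(o(153) + (6307 - 5354))/(-25079 + F) - 1*15642 = (-22 + (6307 - 5354))/(-25079 - 12386) - 1*15642 = (-22 + 953)/(-37465) - 15642 = 931*(-1/37465) - 15642 = -931/37465 - 15642 = -586028461/37465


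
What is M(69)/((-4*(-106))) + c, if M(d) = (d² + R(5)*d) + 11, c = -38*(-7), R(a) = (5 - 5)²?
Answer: 29389/106 ≈ 277.25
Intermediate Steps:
R(a) = 0 (R(a) = 0² = 0)
c = 266
M(d) = 11 + d² (M(d) = (d² + 0*d) + 11 = (d² + 0) + 11 = d² + 11 = 11 + d²)
M(69)/((-4*(-106))) + c = (11 + 69²)/((-4*(-106))) + 266 = (11 + 4761)/424 + 266 = 4772*(1/424) + 266 = 1193/106 + 266 = 29389/106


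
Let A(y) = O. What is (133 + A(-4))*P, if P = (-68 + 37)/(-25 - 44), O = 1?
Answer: 4154/69 ≈ 60.203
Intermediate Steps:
A(y) = 1
P = 31/69 (P = -31/(-69) = -31*(-1/69) = 31/69 ≈ 0.44928)
(133 + A(-4))*P = (133 + 1)*(31/69) = 134*(31/69) = 4154/69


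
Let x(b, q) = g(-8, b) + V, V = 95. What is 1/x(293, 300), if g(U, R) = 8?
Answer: 1/103 ≈ 0.0097087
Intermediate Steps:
x(b, q) = 103 (x(b, q) = 8 + 95 = 103)
1/x(293, 300) = 1/103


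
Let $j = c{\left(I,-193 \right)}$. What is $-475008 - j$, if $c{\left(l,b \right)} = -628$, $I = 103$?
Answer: $-474380$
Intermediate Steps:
$j = -628$
$-475008 - j = -475008 - -628 = -475008 + 628 = -474380$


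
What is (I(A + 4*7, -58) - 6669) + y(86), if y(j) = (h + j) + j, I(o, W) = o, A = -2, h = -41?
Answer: -6512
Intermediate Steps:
y(j) = -41 + 2*j (y(j) = (-41 + j) + j = -41 + 2*j)
(I(A + 4*7, -58) - 6669) + y(86) = ((-2 + 4*7) - 6669) + (-41 + 2*86) = ((-2 + 28) - 6669) + (-41 + 172) = (26 - 6669) + 131 = -6643 + 131 = -6512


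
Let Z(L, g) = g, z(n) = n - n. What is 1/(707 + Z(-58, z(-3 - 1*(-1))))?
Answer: 1/707 ≈ 0.0014144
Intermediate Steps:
z(n) = 0
1/(707 + Z(-58, z(-3 - 1*(-1)))) = 1/(707 + 0) = 1/707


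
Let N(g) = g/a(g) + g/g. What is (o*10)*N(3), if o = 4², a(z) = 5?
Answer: 256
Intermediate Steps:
o = 16
N(g) = 1 + g/5 (N(g) = g/5 + g/g = g*(⅕) + 1 = g/5 + 1 = 1 + g/5)
(o*10)*N(3) = (16*10)*(1 + (⅕)*3) = 160*(1 + ⅗) = 160*(8/5) = 256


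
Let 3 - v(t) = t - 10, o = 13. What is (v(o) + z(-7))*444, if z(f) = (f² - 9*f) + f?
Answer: 46620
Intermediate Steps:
z(f) = f² - 8*f
v(t) = 13 - t (v(t) = 3 - (t - 10) = 3 - (-10 + t) = 3 + (10 - t) = 13 - t)
(v(o) + z(-7))*444 = ((13 - 1*13) - 7*(-8 - 7))*444 = ((13 - 13) - 7*(-15))*444 = (0 + 105)*444 = 105*444 = 46620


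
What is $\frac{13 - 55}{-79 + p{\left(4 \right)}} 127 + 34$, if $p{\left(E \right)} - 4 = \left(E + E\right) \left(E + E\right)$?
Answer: $\frac{5708}{11} \approx 518.91$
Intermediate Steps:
$p{\left(E \right)} = 4 + 4 E^{2}$ ($p{\left(E \right)} = 4 + \left(E + E\right) \left(E + E\right) = 4 + 2 E 2 E = 4 + 4 E^{2}$)
$\frac{13 - 55}{-79 + p{\left(4 \right)}} 127 + 34 = \frac{13 - 55}{-79 + \left(4 + 4 \cdot 4^{2}\right)} 127 + 34 = - \frac{42}{-79 + \left(4 + 4 \cdot 16\right)} 127 + 34 = - \frac{42}{-79 + \left(4 + 64\right)} 127 + 34 = - \frac{42}{-79 + 68} \cdot 127 + 34 = - \frac{42}{-11} \cdot 127 + 34 = \left(-42\right) \left(- \frac{1}{11}\right) 127 + 34 = \frac{42}{11} \cdot 127 + 34 = \frac{5334}{11} + 34 = \frac{5708}{11}$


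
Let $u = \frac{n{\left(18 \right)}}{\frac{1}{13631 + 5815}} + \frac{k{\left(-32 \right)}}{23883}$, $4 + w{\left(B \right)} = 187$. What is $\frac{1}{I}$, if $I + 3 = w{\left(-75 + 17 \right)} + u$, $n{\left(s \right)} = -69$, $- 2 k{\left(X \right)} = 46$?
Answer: $- \frac{23883}{32041289525} \approx -7.4538 \cdot 10^{-7}$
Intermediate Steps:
$k{\left(X \right)} = -23$ ($k{\left(X \right)} = \left(- \frac{1}{2}\right) 46 = -23$)
$w{\left(B \right)} = 183$ ($w{\left(B \right)} = -4 + 187 = 183$)
$u = - \frac{32045588465}{23883}$ ($u = - \frac{69}{\frac{1}{13631 + 5815}} - \frac{23}{23883} = - \frac{69}{\frac{1}{19446}} - \frac{23}{23883} = - 69 \frac{1}{\frac{1}{19446}} - \frac{23}{23883} = \left(-69\right) 19446 - \frac{23}{23883} = -1341774 - \frac{23}{23883} = - \frac{32045588465}{23883} \approx -1.3418 \cdot 10^{6}$)
$I = - \frac{32041289525}{23883}$ ($I = -3 + \left(183 - \frac{32045588465}{23883}\right) = -3 - \frac{32041217876}{23883} = - \frac{32041289525}{23883} \approx -1.3416 \cdot 10^{6}$)
$\frac{1}{I} = \frac{1}{- \frac{32041289525}{23883}} = - \frac{23883}{32041289525}$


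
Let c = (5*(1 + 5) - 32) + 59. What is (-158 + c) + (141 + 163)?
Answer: 203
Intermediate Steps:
c = 57 (c = (5*6 - 32) + 59 = (30 - 32) + 59 = -2 + 59 = 57)
(-158 + c) + (141 + 163) = (-158 + 57) + (141 + 163) = -101 + 304 = 203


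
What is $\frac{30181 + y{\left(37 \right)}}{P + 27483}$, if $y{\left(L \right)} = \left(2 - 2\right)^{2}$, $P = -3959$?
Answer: $\frac{30181}{23524} \approx 1.283$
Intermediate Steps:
$y{\left(L \right)} = 0$ ($y{\left(L \right)} = 0^{2} = 0$)
$\frac{30181 + y{\left(37 \right)}}{P + 27483} = \frac{30181 + 0}{-3959 + 27483} = \frac{30181}{23524}$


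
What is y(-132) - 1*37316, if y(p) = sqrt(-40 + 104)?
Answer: -37308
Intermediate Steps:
y(p) = 8 (y(p) = sqrt(64) = 8)
y(-132) - 1*37316 = 8 - 1*37316 = 8 - 37316 = -37308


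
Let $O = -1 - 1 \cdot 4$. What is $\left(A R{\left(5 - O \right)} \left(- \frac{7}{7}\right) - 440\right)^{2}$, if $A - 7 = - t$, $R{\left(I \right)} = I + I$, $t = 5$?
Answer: $230400$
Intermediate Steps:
$O = -5$ ($O = -1 - 4 = -5$)
$R{\left(I \right)} = 2 I$
$A = 2$ ($A = 7 - 5 = 2$)
$\left(A R{\left(5 - O \right)} \left(- \frac{7}{7}\right) - 440\right)^{2} = \left(2 \cdot 2 \left(5 - -5\right) \left(- \frac{7}{7}\right) - 440\right)^{2} = \left(2 \cdot 2 \left(5 + 5\right) \left(\left(-7\right) \frac{1}{7}\right) - 440\right)^{2} = \left(2 \cdot 2 \cdot 10 \left(-1\right) - 440\right)^{2} = \left(2 \cdot 20 \left(-1\right) - 440\right)^{2} = \left(40 \left(-1\right) - 440\right)^{2} = \left(-40 - 440\right)^{2} = \left(-480\right)^{2} = 230400$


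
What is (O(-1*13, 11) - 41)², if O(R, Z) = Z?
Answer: 900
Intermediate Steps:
(O(-1*13, 11) - 41)² = (11 - 41)² = (-30)² = 900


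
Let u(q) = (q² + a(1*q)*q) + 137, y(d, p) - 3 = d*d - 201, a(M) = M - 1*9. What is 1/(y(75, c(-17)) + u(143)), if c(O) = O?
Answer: 1/45175 ≈ 2.2136e-5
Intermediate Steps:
a(M) = -9 + M (a(M) = M - 9 = -9 + M)
y(d, p) = -198 + d² (y(d, p) = 3 + (d*d - 201) = 3 + (d² - 201) = 3 + (-201 + d²) = -198 + d²)
u(q) = 137 + q² + q*(-9 + q) (u(q) = (q² + (-9 + 1*q)*q) + 137 = (q² + (-9 + q)*q) + 137 = (q² + q*(-9 + q)) + 137 = 137 + q² + q*(-9 + q))
1/(y(75, c(-17)) + u(143)) = 1/((-198 + 75²) + (137 + 143² + 143*(-9 + 143))) = 1/((-198 + 5625) + (137 + 20449 + 143*134)) = 1/(5427 + (137 + 20449 + 19162)) = 1/(5427 + 39748) = 1/45175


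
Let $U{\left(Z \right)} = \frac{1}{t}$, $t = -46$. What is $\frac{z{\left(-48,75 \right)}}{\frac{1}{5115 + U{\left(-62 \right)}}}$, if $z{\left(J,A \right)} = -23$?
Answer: $- \frac{235289}{2} \approx -1.1764 \cdot 10^{5}$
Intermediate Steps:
$U{\left(Z \right)} = - \frac{1}{46}$ ($U{\left(Z \right)} = \frac{1}{-46} = - \frac{1}{46}$)
$\frac{z{\left(-48,75 \right)}}{\frac{1}{5115 + U{\left(-62 \right)}}} = - \frac{23}{\frac{1}{5115 - \frac{1}{46}}} = - \frac{23}{\frac{1}{\frac{235289}{46}}} = - \frac{23}{\frac{46}{235289}} = \left(-23\right) \frac{235289}{46} = - \frac{235289}{2}$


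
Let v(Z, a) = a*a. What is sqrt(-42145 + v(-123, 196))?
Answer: I*sqrt(3729) ≈ 61.066*I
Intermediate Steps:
v(Z, a) = a**2
sqrt(-42145 + v(-123, 196)) = sqrt(-42145 + 196**2) = sqrt(-42145 + 38416) = sqrt(-3729) = I*sqrt(3729)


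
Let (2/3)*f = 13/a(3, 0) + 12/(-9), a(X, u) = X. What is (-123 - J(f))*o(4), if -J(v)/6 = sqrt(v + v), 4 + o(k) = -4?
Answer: 840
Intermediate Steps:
o(k) = -8 (o(k) = -4 - 4 = -8)
f = 9/2 (f = 3*(13/3 + 12/(-9))/2 = 3*(13*(1/3) + 12*(-1/9))/2 = 3*(13/3 - 4/3)/2 = (3/2)*3 = 9/2 ≈ 4.5000)
J(v) = -6*sqrt(2)*sqrt(v) (J(v) = -6*sqrt(v + v) = -6*sqrt(2)*sqrt(v))
(-123 - J(f))*o(4) = (-123 - (-6)*sqrt(2)*sqrt(9/2))*(-8) = (-123 - (-6)*sqrt(2)*3*sqrt(2)/2)*(-8) = (-123 - 1*(-18))*(-8) = (-123 + 18)*(-8) = -105*(-8) = 840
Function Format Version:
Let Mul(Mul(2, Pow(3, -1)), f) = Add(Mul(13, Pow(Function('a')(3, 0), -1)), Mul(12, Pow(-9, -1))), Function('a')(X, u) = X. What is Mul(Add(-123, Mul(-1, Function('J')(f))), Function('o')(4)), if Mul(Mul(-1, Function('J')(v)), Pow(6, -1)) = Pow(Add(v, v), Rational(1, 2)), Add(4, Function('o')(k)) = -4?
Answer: 840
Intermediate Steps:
Function('o')(k) = -8 (Function('o')(k) = Add(-4, -4) = -8)
f = Rational(9, 2) (f = Mul(Rational(3, 2), Add(Mul(13, Pow(3, -1)), Mul(12, Pow(-9, -1)))) = Mul(Rational(3, 2), Add(Mul(13, Rational(1, 3)), Mul(12, Rational(-1, 9)))) = Mul(Rational(3, 2), Add(Rational(13, 3), Rational(-4, 3))) = Mul(Rational(3, 2), 3) = Rational(9, 2) ≈ 4.5000)
Function('J')(v) = Mul(-6, Pow(2, Rational(1, 2)), Pow(v, Rational(1, 2))) (Function('J')(v) = Mul(-6, Pow(Add(v, v), Rational(1, 2))) = Mul(-6, Pow(Mul(2, v), Rational(1, 2))) = Mul(-6, Mul(Pow(2, Rational(1, 2)), Pow(v, Rational(1, 2)))) = Mul(-6, Pow(2, Rational(1, 2)), Pow(v, Rational(1, 2))))
Mul(Add(-123, Mul(-1, Function('J')(f))), Function('o')(4)) = Mul(Add(-123, Mul(-1, Mul(-6, Pow(2, Rational(1, 2)), Pow(Rational(9, 2), Rational(1, 2))))), -8) = Mul(Add(-123, Mul(-1, Mul(-6, Pow(2, Rational(1, 2)), Mul(Rational(3, 2), Pow(2, Rational(1, 2)))))), -8) = Mul(Add(-123, Mul(-1, -18)), -8) = Mul(Add(-123, 18), -8) = Mul(-105, -8) = 840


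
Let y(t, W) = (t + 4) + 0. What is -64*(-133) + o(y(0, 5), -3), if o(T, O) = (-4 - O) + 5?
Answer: 8516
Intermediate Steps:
y(t, W) = 4 + t (y(t, W) = (4 + t) + 0 = 4 + t)
o(T, O) = 1 - O
-64*(-133) + o(y(0, 5), -3) = -64*(-133) + (1 - 1*(-3)) = 8512 + (1 + 3) = 8512 + 4 = 8516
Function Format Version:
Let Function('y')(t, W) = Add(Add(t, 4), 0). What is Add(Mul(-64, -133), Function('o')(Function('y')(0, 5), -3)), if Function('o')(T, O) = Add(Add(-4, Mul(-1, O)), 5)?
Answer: 8516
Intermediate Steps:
Function('y')(t, W) = Add(4, t) (Function('y')(t, W) = Add(Add(4, t), 0) = Add(4, t))
Function('o')(T, O) = Add(1, Mul(-1, O))
Add(Mul(-64, -133), Function('o')(Function('y')(0, 5), -3)) = Add(Mul(-64, -133), Add(1, Mul(-1, -3))) = Add(8512, Add(1, 3)) = Add(8512, 4) = 8516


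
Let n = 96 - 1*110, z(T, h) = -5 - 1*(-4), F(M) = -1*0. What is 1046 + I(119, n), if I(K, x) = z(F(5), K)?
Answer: 1045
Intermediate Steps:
F(M) = 0
z(T, h) = -1 (z(T, h) = -5 + 4 = -1)
n = -14 (n = 96 - 110 = -14)
I(K, x) = -1
1046 + I(119, n) = 1046 - 1 = 1045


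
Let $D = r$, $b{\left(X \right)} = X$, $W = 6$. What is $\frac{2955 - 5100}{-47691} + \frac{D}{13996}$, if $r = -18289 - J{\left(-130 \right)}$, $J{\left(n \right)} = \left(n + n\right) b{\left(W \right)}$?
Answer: $- \frac{255933773}{222494412} \approx -1.1503$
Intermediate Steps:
$J{\left(n \right)} = 12 n$ ($J{\left(n \right)} = \left(n + n\right) 6 = 2 n 6 = 12 n$)
$r = -16729$ ($r = -18289 - 12 \left(-130\right) = -18289 - -1560 = -18289 + 1560 = -16729$)
$D = -16729$
$\frac{2955 - 5100}{-47691} + \frac{D}{13996} = \frac{2955 - 5100}{-47691} - \frac{16729}{13996} = \left(-2145\right) \left(- \frac{1}{47691}\right) - \frac{16729}{13996} = \frac{715}{15897} - \frac{16729}{13996} = - \frac{255933773}{222494412}$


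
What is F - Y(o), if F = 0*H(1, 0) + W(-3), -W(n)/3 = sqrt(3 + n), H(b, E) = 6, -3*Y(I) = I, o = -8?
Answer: -8/3 ≈ -2.6667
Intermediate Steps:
Y(I) = -I/3
W(n) = -3*sqrt(3 + n)
F = 0 (F = 0*6 - 3*sqrt(3 - 3) = 0 - 3*sqrt(0) = 0 - 3*0 = 0 + 0 = 0)
F - Y(o) = 0 - (-1)*(-8)/3 = 0 - 1*8/3 = 0 - 8/3 = -8/3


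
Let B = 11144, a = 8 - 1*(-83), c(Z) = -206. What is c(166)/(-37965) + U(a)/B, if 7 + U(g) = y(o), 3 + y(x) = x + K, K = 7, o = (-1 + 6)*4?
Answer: 2941069/423081960 ≈ 0.0069515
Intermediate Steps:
o = 20 (o = 5*4 = 20)
a = 91 (a = 8 + 83 = 91)
y(x) = 4 + x (y(x) = -3 + (x + 7) = -3 + (7 + x) = 4 + x)
U(g) = 17 (U(g) = -7 + (4 + 20) = -7 + 24 = 17)
c(166)/(-37965) + U(a)/B = -206/(-37965) + 17/11144 = -206*(-1/37965) + 17*(1/11144) = 206/37965 + 17/11144 = 2941069/423081960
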